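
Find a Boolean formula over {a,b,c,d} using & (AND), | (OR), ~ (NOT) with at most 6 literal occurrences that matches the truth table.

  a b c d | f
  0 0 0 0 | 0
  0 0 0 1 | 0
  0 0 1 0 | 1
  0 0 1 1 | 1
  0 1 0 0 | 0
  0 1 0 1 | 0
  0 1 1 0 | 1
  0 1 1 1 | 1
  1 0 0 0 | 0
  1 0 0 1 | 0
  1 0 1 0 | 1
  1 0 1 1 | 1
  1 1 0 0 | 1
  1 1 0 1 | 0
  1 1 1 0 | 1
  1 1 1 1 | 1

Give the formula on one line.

(c | ((a & b) & ~d))

  (a & b) = 0000000000001111
  ~d = 1010101010101010
  ((a & b) & ~d) = 0000000000001010
  (c | ((a & b) & ~d)) = 0011001100111011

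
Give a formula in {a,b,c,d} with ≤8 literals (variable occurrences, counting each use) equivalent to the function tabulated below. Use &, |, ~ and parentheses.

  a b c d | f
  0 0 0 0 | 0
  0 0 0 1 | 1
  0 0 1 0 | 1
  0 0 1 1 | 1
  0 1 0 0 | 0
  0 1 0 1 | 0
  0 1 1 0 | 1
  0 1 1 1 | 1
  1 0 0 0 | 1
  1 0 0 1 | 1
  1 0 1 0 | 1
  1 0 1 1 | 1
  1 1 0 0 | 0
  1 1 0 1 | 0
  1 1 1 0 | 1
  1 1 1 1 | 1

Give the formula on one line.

  (d | c) = 0111011101110111
  ((d | c) | a) = 0111011111111111
  ~b = 1111000011110000
  ~c = 1100110011001100
  (~b & ~c) = 1100000011000000
  (c | (~b & ~c)) = 1111001111110011
  (((d | c) | a) & (c | (~b & ~c))) = 0111001111110011

(((d | c) | a) & (c | (~b & ~c)))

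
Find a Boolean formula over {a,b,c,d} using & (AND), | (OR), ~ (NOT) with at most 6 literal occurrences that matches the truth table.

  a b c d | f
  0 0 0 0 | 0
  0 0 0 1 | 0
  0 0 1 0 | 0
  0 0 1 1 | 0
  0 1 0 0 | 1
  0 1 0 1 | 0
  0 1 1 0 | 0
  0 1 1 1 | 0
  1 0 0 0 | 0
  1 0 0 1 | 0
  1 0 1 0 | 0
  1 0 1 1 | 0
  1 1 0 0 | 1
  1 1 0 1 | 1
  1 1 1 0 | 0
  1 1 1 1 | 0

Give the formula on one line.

(b & ((a | (~d | ~b)) & ~c))

  ~d = 1010101010101010
  ~b = 1111000011110000
  (~d | ~b) = 1111101011111010
  (a | (~d | ~b)) = 1111101011111111
  ~c = 1100110011001100
  ((a | (~d | ~b)) & ~c) = 1100100011001100
  (b & ((a | (~d | ~b)) & ~c)) = 0000100000001100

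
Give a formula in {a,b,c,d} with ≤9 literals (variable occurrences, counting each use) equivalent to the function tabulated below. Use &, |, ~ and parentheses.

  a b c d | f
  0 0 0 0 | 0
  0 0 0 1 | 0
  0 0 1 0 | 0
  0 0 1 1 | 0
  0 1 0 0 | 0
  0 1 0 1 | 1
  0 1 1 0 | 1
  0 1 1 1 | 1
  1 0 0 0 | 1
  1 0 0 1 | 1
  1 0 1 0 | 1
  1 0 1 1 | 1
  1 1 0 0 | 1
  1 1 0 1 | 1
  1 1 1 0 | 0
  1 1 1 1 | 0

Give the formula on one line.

  ~b = 1111000011110000
  ~a = 1111111100000000
  ~c = 1100110011001100
  (~a | ~c) = 1111111111001100
  (c | a) = 0011001111111111
  ((c | a) | d) = 0111011111111111
  ((~a | ~c) & ((c | a) | d)) = 0111011111001100
  (~b | ((~a | ~c) & ((c | a) | d))) = 1111011111111100
  (a | b) = 0000111111111111
  ((~b | ((~a | ~c) & ((c | a) | d))) & (a | b)) = 0000011111111100

((~b | ((~a | ~c) & ((c | a) | d))) & (a | b))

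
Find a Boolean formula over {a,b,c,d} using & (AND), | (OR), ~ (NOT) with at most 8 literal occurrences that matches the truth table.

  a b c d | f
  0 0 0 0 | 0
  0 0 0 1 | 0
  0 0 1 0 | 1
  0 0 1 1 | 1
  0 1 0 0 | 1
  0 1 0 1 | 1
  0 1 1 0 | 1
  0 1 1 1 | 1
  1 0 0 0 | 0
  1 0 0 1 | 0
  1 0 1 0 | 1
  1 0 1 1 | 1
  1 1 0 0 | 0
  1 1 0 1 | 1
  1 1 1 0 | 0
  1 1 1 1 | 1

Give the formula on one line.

  ~d = 1010101010101010
  (a | ~d) = 1010101011111111
  ((a | ~d) & b) = 0000101000001111
  (((a | ~d) & b) | c) = 0011101100111111
  ((((a | ~d) & b) | c) | b) = 0011111100111111
  ~a = 1111111100000000
  ~b = 1111000011110000
  (~a | ~b) = 1111111111110000
  ((~a | ~b) | d) = 1111111111110101
  (((((a | ~d) & b) | c) | b) & ((~a | ~b) | d)) = 0011111100110101

(((((a | ~d) & b) | c) | b) & ((~a | ~b) | d))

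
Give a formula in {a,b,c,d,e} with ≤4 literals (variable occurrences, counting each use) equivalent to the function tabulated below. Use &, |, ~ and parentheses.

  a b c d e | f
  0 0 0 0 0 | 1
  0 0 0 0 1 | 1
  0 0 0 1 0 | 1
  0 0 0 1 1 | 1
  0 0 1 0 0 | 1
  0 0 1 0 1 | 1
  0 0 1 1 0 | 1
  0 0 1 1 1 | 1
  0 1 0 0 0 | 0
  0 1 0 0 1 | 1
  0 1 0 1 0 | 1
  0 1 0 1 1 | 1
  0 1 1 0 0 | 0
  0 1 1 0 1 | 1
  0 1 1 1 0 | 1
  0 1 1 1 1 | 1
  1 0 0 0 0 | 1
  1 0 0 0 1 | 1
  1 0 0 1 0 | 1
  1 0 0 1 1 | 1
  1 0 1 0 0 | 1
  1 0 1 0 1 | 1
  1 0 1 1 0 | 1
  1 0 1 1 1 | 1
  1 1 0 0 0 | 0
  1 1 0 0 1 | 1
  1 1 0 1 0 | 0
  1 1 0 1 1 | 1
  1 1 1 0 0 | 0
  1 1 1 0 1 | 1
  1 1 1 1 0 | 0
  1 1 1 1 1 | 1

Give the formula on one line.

  ~b = 11111111000000001111111100000000
  ~a = 11111111111111110000000000000000
  (~a & d) = 00110011001100110000000000000000
  ((~a & d) | e) = 01110111011101110101010101010101
  (~b | ((~a & d) | e)) = 11111111011101111111111101010101

(~b | ((~a & d) | e))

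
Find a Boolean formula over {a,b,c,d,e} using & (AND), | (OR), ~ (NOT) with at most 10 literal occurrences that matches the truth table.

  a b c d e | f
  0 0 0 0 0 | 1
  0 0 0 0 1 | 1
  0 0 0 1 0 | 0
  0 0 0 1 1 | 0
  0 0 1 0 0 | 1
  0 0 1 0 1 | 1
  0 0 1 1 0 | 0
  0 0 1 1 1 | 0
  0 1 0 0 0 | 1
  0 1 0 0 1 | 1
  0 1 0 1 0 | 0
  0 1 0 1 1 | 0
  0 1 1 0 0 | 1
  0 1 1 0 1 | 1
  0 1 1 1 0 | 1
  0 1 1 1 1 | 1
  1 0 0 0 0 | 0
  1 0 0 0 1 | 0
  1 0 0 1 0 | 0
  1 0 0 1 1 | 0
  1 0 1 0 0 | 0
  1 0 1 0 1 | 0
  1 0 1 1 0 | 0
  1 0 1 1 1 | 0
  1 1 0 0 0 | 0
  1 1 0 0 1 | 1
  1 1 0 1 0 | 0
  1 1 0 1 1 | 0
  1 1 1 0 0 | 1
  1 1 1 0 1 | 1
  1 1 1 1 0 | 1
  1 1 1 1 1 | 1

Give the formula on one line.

((c & b) | ((~d & ~a) | ((c | (e | d)) & (b & ~d))))

  (c & b) = 00000000000011110000000000001111
  ~d = 11001100110011001100110011001100
  ~a = 11111111111111110000000000000000
  (~d & ~a) = 11001100110011000000000000000000
  (e | d) = 01110111011101110111011101110111
  (c | (e | d)) = 01111111011111110111111101111111
  (b & ~d) = 00000000110011000000000011001100
  ((c | (e | d)) & (b & ~d)) = 00000000010011000000000001001100
  ((~d & ~a) | ((c | (e | d)) & (b & ~d))) = 11001100110011000000000001001100
  ((c & b) | ((~d & ~a) | ((c | (e | d)) & (b & ~d)))) = 11001100110011110000000001001111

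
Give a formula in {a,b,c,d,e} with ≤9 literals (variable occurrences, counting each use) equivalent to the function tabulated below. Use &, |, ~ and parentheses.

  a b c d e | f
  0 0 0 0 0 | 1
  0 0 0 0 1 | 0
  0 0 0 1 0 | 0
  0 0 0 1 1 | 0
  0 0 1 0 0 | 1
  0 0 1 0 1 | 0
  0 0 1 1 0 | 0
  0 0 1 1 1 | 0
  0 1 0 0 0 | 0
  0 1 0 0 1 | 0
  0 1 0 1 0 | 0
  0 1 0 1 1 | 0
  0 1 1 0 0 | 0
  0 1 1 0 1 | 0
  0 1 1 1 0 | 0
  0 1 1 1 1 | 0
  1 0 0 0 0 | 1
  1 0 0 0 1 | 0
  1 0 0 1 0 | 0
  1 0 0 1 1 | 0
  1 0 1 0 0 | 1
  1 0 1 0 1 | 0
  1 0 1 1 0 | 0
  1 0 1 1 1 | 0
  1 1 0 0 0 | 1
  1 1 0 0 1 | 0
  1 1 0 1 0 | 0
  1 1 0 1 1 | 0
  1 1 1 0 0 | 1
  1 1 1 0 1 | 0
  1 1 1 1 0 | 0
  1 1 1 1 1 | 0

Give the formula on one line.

  ~e = 10101010101010101010101010101010
  ~d = 11001100110011001100110011001100
  (~e & ~d) = 10001000100010001000100010001000
  ~b = 11111111000000001111111100000000
  (a | ~b) = 11111111000000001111111111111111
  (~d & a) = 00000000000000001100110011001100
  (~b | (~d & a)) = 11111111000000001111111111001100
  ((~b | (~d & a)) | c) = 11111111000011111111111111001111
  ((a | ~b) & ((~b | (~d & a)) | c)) = 11111111000000001111111111001111
  ((~e & ~d) & ((a | ~b) & ((~b | (~d & a)) | c))) = 10001000000000001000100010001000

((~e & ~d) & ((a | ~b) & ((~b | (~d & a)) | c)))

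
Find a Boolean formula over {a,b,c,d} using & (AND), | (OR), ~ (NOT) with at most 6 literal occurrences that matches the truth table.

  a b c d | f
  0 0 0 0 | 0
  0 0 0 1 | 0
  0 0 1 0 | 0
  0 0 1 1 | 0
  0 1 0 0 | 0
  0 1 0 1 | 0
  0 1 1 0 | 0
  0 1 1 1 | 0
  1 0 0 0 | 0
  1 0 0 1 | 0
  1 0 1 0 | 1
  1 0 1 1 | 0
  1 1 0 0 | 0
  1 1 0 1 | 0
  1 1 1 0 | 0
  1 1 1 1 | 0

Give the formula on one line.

  ~d = 1010101010101010
  (c & ~d) = 0010001000100010
  ~b = 1111000011110000
  ~c = 1100110011001100
  (a | ~c) = 1100110011111111
  (~b & (a | ~c)) = 1100000011110000
  ((c & ~d) & (~b & (a | ~c))) = 0000000000100000

((c & ~d) & (~b & (a | ~c)))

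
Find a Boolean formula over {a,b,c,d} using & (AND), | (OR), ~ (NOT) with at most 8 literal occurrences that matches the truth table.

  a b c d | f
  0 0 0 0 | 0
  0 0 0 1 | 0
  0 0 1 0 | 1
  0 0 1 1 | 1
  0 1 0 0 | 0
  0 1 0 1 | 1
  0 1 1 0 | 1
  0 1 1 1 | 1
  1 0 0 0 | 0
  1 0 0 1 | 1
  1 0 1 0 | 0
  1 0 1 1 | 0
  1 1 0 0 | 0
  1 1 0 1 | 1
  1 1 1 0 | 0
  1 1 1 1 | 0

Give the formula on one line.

((~c & (d & (a | b))) | (~a & c))

  ~c = 1100110011001100
  (a | b) = 0000111111111111
  (d & (a | b)) = 0000010101010101
  (~c & (d & (a | b))) = 0000010001000100
  ~a = 1111111100000000
  (~a & c) = 0011001100000000
  ((~c & (d & (a | b))) | (~a & c)) = 0011011101000100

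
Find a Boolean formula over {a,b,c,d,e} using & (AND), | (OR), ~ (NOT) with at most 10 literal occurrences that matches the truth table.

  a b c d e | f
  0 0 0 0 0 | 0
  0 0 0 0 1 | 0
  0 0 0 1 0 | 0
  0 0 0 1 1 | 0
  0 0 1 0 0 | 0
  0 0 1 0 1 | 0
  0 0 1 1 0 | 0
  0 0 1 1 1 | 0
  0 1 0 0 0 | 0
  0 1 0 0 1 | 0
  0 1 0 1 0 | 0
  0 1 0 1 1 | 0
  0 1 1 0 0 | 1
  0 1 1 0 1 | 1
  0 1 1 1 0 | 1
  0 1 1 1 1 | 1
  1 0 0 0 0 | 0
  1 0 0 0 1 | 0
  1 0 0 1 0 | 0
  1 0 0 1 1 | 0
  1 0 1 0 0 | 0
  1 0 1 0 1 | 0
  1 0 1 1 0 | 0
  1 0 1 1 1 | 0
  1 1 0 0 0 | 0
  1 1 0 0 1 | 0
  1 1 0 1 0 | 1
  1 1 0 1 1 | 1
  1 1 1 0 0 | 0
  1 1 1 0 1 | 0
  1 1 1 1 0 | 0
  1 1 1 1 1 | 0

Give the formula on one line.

  ~a = 11111111111111110000000000000000
  (~a & c) = 00001111000011110000000000000000
  (a | (~a & c)) = 00001111000011111111111111111111
  ~b = 11111111000000001111111100000000
  ((a | (~a & c)) | ~b) = 11111111000011111111111111111111
  ~c = 11110000111100001111000011110000
  (~c & d) = 00110000001100000011000000110000
  (~a | (~c & d)) = 11111111111111110011000000110000
  (((a | (~a & c)) | ~b) & (~a | (~c & d))) = 11111111000011110011000000110000
  (b & (((a | (~a & c)) | ~b) & (~a | (~c & d)))) = 00000000000011110000000000110000

(b & (((a | (~a & c)) | ~b) & (~a | (~c & d))))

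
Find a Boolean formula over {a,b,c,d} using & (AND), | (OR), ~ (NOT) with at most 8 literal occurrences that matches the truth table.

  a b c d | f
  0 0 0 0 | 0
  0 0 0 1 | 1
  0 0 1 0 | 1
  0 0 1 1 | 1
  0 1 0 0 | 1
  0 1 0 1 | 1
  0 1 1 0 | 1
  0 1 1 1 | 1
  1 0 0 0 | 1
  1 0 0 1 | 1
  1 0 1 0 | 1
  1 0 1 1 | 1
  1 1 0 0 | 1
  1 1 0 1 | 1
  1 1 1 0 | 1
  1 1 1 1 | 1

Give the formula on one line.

((d | ((~d & a) | b)) | c)

  ~d = 1010101010101010
  (~d & a) = 0000000010101010
  ((~d & a) | b) = 0000111110101111
  (d | ((~d & a) | b)) = 0101111111111111
  ((d | ((~d & a) | b)) | c) = 0111111111111111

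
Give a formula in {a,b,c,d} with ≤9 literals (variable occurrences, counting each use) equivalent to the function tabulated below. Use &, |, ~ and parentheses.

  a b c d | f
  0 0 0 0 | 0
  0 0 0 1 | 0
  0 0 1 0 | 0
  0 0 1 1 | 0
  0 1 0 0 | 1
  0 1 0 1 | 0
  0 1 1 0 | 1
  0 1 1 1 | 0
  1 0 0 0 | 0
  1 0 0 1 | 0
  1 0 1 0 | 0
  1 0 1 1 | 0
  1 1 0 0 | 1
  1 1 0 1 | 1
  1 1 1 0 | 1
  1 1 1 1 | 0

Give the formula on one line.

((b & (~d | (b & ~c))) & ((a | ~d) | (~b & ~c)))

  ~d = 1010101010101010
  ~c = 1100110011001100
  (b & ~c) = 0000110000001100
  (~d | (b & ~c)) = 1010111010101110
  (b & (~d | (b & ~c))) = 0000111000001110
  (a | ~d) = 1010101011111111
  ~b = 1111000011110000
  (~b & ~c) = 1100000011000000
  ((a | ~d) | (~b & ~c)) = 1110101011111111
  ((b & (~d | (b & ~c))) & ((a | ~d) | (~b & ~c))) = 0000101000001110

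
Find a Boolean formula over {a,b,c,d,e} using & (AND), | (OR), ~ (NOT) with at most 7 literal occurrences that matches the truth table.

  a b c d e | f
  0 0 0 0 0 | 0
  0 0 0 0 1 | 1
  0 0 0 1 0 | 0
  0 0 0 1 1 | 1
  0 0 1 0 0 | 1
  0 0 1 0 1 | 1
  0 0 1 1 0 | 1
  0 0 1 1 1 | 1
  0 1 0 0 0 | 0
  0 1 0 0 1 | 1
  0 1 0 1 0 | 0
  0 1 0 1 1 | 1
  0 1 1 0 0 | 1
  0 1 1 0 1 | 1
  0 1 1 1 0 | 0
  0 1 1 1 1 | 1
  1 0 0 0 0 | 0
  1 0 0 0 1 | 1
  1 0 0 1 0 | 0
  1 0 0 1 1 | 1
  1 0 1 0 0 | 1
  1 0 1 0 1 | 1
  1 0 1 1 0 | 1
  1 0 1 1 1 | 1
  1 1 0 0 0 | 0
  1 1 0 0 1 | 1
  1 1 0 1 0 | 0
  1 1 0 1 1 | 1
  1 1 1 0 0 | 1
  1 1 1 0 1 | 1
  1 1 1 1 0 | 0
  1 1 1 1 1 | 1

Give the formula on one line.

  ~b = 11111111000000001111111100000000
  ~e = 10101010101010101010101010101010
  ~d = 11001100110011001100110011001100
  (~e & ~d) = 10001000100010001000100010001000
  (~b | (~e & ~d)) = 11111111100010001111111110001000
  (c & (~b | (~e & ~d))) = 00001111000010000000111100001000
  ((c & (~b | (~e & ~d))) | e) = 01011111010111010101111101011101

((c & (~b | (~e & ~d))) | e)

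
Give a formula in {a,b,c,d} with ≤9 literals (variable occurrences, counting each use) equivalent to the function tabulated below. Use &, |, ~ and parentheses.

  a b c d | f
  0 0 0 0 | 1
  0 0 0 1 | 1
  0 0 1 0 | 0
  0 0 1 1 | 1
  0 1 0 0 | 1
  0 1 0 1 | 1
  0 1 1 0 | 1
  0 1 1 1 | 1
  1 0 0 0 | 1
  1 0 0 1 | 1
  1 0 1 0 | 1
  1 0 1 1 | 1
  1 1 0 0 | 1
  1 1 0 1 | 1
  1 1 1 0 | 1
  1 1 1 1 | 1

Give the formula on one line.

(((a | ~c) | (d | ~c)) | (b & ~d))

  ~c = 1100110011001100
  (a | ~c) = 1100110011111111
  (d | ~c) = 1101110111011101
  ((a | ~c) | (d | ~c)) = 1101110111111111
  ~d = 1010101010101010
  (b & ~d) = 0000101000001010
  (((a | ~c) | (d | ~c)) | (b & ~d)) = 1101111111111111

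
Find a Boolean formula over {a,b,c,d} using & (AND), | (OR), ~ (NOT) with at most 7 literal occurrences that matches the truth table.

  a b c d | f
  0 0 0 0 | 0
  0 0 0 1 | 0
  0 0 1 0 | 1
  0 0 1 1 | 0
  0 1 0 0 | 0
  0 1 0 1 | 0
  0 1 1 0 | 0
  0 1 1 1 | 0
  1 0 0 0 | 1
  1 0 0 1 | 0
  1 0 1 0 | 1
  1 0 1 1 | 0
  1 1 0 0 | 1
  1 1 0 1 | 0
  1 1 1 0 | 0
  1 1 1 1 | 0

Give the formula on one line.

(~d & ((d | (a | c)) & (~b | (a & ~c))))

  ~d = 1010101010101010
  (a | c) = 0011001111111111
  (d | (a | c)) = 0111011111111111
  ~b = 1111000011110000
  ~c = 1100110011001100
  (a & ~c) = 0000000011001100
  (~b | (a & ~c)) = 1111000011111100
  ((d | (a | c)) & (~b | (a & ~c))) = 0111000011111100
  (~d & ((d | (a | c)) & (~b | (a & ~c)))) = 0010000010101000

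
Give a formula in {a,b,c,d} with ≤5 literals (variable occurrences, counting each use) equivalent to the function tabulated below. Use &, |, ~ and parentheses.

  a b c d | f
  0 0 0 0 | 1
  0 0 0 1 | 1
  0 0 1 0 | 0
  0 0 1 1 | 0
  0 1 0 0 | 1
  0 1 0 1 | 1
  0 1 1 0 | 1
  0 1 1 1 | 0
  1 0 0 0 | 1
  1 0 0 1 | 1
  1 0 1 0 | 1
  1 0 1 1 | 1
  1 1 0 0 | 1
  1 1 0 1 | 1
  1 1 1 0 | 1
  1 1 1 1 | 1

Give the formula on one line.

((a | (b & ~d)) | ~c)

  ~d = 1010101010101010
  (b & ~d) = 0000101000001010
  (a | (b & ~d)) = 0000101011111111
  ~c = 1100110011001100
  ((a | (b & ~d)) | ~c) = 1100111011111111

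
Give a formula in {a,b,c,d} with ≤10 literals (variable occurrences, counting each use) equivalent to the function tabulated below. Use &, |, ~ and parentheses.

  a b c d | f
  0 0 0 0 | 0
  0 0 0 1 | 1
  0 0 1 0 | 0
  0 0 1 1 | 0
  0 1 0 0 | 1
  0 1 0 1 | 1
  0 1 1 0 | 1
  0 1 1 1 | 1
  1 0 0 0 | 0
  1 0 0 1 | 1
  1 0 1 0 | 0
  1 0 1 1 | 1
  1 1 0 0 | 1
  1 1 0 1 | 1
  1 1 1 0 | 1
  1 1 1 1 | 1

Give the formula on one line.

  ~c = 1100110011001100
  (b & ~c) = 0000110000001100
  ((b & ~c) | d) = 0101110101011101
  (a & ((b & ~c) | d)) = 0000000001011101
  (d & ~c) = 0100010001000100
  (b | (d & ~c)) = 0100111101001111
  ((a & ((b & ~c) | d)) | (b | (d & ~c))) = 0100111101011111

((a & ((b & ~c) | d)) | (b | (d & ~c)))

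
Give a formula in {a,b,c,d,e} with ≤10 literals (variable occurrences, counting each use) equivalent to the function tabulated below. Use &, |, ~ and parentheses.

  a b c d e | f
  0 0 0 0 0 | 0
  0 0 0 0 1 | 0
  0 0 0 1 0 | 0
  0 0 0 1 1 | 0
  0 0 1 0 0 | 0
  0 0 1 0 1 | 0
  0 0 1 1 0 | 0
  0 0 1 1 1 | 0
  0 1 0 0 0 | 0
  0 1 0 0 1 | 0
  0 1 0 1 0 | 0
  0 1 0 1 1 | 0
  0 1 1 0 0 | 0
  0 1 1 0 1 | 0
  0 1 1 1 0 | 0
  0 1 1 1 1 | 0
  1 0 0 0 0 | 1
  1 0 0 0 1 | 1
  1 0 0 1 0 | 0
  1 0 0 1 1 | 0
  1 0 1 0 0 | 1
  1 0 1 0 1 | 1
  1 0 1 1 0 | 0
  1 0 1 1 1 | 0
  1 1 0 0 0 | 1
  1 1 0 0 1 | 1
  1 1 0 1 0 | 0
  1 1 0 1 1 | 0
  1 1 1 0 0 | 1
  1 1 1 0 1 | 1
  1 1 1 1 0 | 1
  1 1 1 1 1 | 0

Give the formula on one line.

  ~e = 10101010101010101010101010101010
  (d | ~e) = 10111011101110111011101110111011
  ((d | ~e) & c) = 00001011000010110000101100001011
  (((d | ~e) & c) & b) = 00000000000010110000000000001011
  ((((d | ~e) & c) & b) & ~e) = 00000000000010100000000000001010
  ~d = 11001100110011001100110011001100
  (((((d | ~e) & c) & b) & ~e) | ~d) = 11001100110011101100110011001110
  ((((((d | ~e) & c) & b) & ~e) | ~d) & a) = 00000000000000001100110011001110

((((((d | ~e) & c) & b) & ~e) | ~d) & a)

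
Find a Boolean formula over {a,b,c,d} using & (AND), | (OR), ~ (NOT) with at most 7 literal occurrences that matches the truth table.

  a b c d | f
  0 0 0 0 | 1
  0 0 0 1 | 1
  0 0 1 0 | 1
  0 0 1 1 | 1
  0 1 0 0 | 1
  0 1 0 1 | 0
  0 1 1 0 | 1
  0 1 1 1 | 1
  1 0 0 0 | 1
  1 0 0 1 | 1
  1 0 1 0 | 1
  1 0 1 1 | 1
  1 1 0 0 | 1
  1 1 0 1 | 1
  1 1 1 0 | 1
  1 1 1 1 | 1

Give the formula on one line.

  ~b = 1111000011110000
  (b & a) = 0000000000001111
  (~b | (b & a)) = 1111000011111111
  (d & (~b | (b & a))) = 0101000001010101
  ~d = 1010101010101010
  (~d | c) = 1011101110111011
  ((d & (~b | (b & a))) | (~d | c)) = 1111101111111111

((d & (~b | (b & a))) | (~d | c))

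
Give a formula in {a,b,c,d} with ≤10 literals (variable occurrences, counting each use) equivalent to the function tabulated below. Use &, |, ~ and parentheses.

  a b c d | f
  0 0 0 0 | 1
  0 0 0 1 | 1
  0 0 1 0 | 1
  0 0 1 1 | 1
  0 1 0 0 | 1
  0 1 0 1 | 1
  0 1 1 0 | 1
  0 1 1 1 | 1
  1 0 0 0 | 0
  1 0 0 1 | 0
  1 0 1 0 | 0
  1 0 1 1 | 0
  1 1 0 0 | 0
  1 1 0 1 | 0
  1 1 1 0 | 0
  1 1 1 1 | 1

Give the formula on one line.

  ~a = 1111111100000000
  (~a & b) = 0000111100000000
  ((~a & b) | d) = 0101111101010101
  (b & ((~a & b) | d)) = 0000111100000101
  ~d = 1010101010101010
  (c | ~d) = 1011101110111011
  ((b & ((~a & b) | d)) & (c | ~d)) = 0000101100000001
  (((b & ((~a & b) | d)) & (c | ~d)) | ~a) = 1111111100000001

(((b & ((~a & b) | d)) & (c | ~d)) | ~a)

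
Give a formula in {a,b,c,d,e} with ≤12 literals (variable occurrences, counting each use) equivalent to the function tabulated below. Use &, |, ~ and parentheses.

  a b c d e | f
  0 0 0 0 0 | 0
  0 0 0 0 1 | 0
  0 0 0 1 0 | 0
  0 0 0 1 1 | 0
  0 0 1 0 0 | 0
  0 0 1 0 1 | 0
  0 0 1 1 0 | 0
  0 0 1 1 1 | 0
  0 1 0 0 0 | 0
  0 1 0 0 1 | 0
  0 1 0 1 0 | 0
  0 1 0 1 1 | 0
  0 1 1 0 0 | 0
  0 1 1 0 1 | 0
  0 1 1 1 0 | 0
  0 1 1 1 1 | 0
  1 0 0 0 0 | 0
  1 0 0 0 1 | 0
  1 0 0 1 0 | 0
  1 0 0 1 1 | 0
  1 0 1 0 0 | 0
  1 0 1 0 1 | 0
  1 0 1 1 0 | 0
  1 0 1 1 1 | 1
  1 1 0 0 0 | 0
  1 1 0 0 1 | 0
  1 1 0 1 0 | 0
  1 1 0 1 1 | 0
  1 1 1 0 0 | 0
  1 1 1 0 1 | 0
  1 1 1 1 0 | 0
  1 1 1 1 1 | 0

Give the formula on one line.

  ~c = 11110000111100001111000011110000
  (e | ~c) = 11110101111101011111010111110101
  (d & ~c) = 00110000001100000011000000110000
  ~b = 11111111000000001111111100000000
  (~b & d) = 00110011000000000011001100000000
  ((d & ~c) | (~b & d)) = 00110011001100000011001100110000
  (c & ((d & ~c) | (~b & d))) = 00000011000000000000001100000000
  ((e | ~c) & (c & ((d & ~c) | (~b & d)))) = 00000001000000000000000100000000
  (a | b) = 00000000111111111111111111111111
  (((e | ~c) & (c & ((d & ~c) | (~b & d)))) & (a | b)) = 00000000000000000000000100000000

(((e | ~c) & (c & ((d & ~c) | (~b & d)))) & (a | b))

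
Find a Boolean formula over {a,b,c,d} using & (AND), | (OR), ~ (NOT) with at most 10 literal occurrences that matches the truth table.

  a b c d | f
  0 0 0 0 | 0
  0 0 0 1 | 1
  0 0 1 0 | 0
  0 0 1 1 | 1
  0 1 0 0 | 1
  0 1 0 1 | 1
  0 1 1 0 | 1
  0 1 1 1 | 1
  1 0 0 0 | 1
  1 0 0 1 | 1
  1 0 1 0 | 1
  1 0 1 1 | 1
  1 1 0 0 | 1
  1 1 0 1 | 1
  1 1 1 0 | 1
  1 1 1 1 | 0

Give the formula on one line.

(((b & ~d) | (~b & a)) | ((d & ~a) | (d & (~b | ~c))))

  ~d = 1010101010101010
  (b & ~d) = 0000101000001010
  ~b = 1111000011110000
  (~b & a) = 0000000011110000
  ((b & ~d) | (~b & a)) = 0000101011111010
  ~a = 1111111100000000
  (d & ~a) = 0101010100000000
  ~c = 1100110011001100
  (~b | ~c) = 1111110011111100
  (d & (~b | ~c)) = 0101010001010100
  ((d & ~a) | (d & (~b | ~c))) = 0101010101010100
  (((b & ~d) | (~b & a)) | ((d & ~a) | (d & (~b | ~c)))) = 0101111111111110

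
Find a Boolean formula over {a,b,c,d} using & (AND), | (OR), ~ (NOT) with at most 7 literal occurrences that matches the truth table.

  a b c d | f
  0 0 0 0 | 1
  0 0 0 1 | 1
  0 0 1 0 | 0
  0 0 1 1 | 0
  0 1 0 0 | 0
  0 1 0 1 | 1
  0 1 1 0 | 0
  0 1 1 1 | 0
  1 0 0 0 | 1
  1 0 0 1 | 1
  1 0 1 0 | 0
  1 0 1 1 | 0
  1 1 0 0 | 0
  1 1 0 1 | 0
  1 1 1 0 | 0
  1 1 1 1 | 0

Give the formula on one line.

((((d | c) & ~c) & (b & ~a)) | (~b & ~c))

  (d | c) = 0111011101110111
  ~c = 1100110011001100
  ((d | c) & ~c) = 0100010001000100
  ~a = 1111111100000000
  (b & ~a) = 0000111100000000
  (((d | c) & ~c) & (b & ~a)) = 0000010000000000
  ~b = 1111000011110000
  (~b & ~c) = 1100000011000000
  ((((d | c) & ~c) & (b & ~a)) | (~b & ~c)) = 1100010011000000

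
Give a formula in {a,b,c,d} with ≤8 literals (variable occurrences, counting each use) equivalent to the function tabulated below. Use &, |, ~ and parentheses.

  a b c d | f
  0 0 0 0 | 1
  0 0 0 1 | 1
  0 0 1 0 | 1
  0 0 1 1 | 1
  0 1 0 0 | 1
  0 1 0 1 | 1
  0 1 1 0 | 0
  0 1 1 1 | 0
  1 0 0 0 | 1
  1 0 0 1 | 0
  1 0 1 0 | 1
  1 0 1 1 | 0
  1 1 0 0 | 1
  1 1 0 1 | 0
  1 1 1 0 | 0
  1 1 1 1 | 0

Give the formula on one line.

((~b | ~c) & ((~a & d) | ~d))

  ~b = 1111000011110000
  ~c = 1100110011001100
  (~b | ~c) = 1111110011111100
  ~a = 1111111100000000
  (~a & d) = 0101010100000000
  ~d = 1010101010101010
  ((~a & d) | ~d) = 1111111110101010
  ((~b | ~c) & ((~a & d) | ~d)) = 1111110010101000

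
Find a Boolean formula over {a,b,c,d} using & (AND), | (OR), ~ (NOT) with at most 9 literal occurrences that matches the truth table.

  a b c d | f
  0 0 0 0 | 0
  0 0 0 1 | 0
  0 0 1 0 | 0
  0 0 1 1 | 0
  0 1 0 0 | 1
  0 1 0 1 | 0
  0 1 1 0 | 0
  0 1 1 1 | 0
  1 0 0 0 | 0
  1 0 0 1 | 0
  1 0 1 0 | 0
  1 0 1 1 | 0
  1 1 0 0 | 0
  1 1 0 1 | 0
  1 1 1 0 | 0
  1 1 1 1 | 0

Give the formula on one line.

  ~c = 1100110011001100
  ~a = 1111111100000000
  (~c & ~a) = 1100110000000000
  ~d = 1010101010101010
  ((~c & ~a) & ~d) = 1000100000000000
  ~b = 1111000011110000
  (~b | ~a) = 1111111111110000
  (d | a) = 0101010111111111
  ((d | a) | b) = 0101111111111111
  ((~b | ~a) & ((d | a) | b)) = 0101111111110000
  (((~c & ~a) & ~d) & ((~b | ~a) & ((d | a) | b))) = 0000100000000000

(((~c & ~a) & ~d) & ((~b | ~a) & ((d | a) | b)))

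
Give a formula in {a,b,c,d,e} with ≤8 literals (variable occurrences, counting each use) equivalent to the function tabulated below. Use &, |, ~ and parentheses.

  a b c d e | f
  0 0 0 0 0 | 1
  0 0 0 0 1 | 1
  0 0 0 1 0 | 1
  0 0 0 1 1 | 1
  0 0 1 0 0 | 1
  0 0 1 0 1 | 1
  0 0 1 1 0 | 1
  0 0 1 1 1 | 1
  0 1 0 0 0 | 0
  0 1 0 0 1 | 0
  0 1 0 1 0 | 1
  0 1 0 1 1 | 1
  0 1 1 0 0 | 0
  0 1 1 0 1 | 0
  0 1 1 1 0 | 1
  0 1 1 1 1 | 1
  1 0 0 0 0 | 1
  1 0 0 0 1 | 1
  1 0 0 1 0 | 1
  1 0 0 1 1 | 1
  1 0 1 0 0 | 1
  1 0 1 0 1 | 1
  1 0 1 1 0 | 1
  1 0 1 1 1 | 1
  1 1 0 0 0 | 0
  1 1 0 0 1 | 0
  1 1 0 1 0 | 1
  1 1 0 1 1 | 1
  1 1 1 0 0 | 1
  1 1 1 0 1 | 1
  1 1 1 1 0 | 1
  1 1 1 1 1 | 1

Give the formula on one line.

  ~b = 11111111000000001111111100000000
  ~a = 11111111111111110000000000000000
  (~a & d) = 00110011001100110000000000000000
  (~b | (~a & d)) = 11111111001100111111111100000000
  (c & a) = 00000000000000000000111100001111
  ((c & a) | d) = 00110011001100110011111100111111
  ((~b | (~a & d)) | ((c & a) | d)) = 11111111001100111111111100111111

((~b | (~a & d)) | ((c & a) | d))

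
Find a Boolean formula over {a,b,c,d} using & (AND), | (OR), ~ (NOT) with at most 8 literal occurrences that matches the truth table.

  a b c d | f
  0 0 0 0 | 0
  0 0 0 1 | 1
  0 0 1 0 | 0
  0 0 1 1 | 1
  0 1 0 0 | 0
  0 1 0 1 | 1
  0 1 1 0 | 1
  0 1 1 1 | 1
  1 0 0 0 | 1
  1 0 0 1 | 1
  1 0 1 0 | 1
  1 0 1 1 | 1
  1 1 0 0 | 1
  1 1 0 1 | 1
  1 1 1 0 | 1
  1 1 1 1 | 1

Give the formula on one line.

  (c & a) = 0000000000110011
  ~a = 1111111100000000
  ~d = 1010101010101010
  (c & ~d) = 0010001000100010
  (~a & (c & ~d)) = 0010001000000000
  (b & (~a & (c & ~d))) = 0000001000000000
  ((c & a) | (b & (~a & (c & ~d)))) = 0000001000110011
  (a | ((c & a) | (b & (~a & (c & ~d))))) = 0000001011111111
  (d | (a | ((c & a) | (b & (~a & (c & ~d)))))) = 0101011111111111

(d | (a | ((c & a) | (b & (~a & (c & ~d))))))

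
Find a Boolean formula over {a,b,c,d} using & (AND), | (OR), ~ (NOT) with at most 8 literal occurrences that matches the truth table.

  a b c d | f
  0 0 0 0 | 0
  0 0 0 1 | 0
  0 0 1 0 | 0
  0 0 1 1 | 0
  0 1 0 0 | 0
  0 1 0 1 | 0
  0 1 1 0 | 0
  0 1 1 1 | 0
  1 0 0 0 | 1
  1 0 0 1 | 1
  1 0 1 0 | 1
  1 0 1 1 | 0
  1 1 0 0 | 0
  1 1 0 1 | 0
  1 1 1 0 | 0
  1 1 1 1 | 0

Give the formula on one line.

  ~c = 1100110011001100
  ~d = 1010101010101010
  (~c | ~d) = 1110111011101110
  ~b = 1111000011110000
  (b & c) = 0000001100000011
  (a | (b & c)) = 0000001111111111
  (~b & (a | (b & c))) = 0000000011110000
  ((~c | ~d) & (~b & (a | (b & c)))) = 0000000011100000

((~c | ~d) & (~b & (a | (b & c))))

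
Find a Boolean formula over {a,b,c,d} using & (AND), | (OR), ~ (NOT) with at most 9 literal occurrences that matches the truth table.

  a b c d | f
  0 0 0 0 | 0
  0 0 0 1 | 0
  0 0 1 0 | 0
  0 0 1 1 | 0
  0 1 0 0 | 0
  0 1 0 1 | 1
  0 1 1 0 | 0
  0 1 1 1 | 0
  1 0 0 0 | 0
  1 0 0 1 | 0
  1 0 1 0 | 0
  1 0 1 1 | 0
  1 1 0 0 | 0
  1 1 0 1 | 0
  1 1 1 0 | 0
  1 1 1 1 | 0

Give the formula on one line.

  (b & d) = 0000010100000101
  ~a = 1111111100000000
  (~a & d) = 0101010100000000
  (c & a) = 0000000000110011
  ((~a & d) | (c & a)) = 0101010100110011
  (c | d) = 0111011101110111
  ~c = 1100110011001100
  ((c | d) & ~c) = 0100010001000100
  (((~a & d) | (c & a)) & ((c | d) & ~c)) = 0100010000000000
  ((b & d) & (((~a & d) | (c & a)) & ((c | d) & ~c))) = 0000010000000000

((b & d) & (((~a & d) | (c & a)) & ((c | d) & ~c)))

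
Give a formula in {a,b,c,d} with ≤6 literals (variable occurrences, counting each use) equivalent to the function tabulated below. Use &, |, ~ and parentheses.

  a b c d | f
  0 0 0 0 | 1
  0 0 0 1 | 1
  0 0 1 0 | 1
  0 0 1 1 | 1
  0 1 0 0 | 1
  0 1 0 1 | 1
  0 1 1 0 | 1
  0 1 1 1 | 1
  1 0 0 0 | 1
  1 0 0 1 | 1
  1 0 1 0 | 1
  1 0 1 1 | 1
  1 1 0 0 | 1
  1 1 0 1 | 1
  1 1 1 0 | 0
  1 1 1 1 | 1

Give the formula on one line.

  ~c = 1100110011001100
  ~a = 1111111100000000
  (~c | ~a) = 1111111111001100
  ~b = 1111000011110000
  (d | ~b) = 1111010111110101
  ((~c | ~a) | (d | ~b)) = 1111111111111101

((~c | ~a) | (d | ~b))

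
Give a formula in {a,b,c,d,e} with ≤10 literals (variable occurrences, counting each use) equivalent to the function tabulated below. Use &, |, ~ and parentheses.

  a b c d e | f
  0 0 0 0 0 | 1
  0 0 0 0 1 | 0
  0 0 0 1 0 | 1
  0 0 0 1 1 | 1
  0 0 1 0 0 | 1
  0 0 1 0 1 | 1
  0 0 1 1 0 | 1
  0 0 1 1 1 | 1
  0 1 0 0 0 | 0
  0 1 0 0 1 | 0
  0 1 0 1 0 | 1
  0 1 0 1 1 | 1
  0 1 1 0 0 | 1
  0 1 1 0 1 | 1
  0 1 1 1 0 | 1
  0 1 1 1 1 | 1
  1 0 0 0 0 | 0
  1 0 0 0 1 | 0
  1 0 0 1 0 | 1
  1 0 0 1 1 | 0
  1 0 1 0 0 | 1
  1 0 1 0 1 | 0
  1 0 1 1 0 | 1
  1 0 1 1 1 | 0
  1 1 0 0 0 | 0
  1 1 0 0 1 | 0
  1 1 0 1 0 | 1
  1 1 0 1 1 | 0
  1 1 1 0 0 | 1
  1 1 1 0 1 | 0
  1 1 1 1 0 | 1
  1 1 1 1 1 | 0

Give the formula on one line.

  ~a = 11111111111111110000000000000000
  ~e = 10101010101010101010101010101010
  (~a | ~e) = 11111111111111111010101010101010
  (c | d) = 00111111001111110011111100111111
  ((~a | ~e) & (c | d)) = 00111111001111110010101000101010
  (~a & ~e) = 10101010101010100000000000000000
  ~c = 11110000111100001111000011110000
  (~a | ~c) = 11111111111111111111000011110000
  ~b = 11111111000000001111111100000000
  ((~a | ~c) & ~b) = 11111111000000001111000000000000
  ((~a & ~e) & ((~a | ~c) & ~b)) = 10101010000000000000000000000000
  (((~a | ~e) & (c | d)) | ((~a & ~e) & ((~a | ~c) & ~b))) = 10111111001111110010101000101010

(((~a | ~e) & (c | d)) | ((~a & ~e) & ((~a | ~c) & ~b)))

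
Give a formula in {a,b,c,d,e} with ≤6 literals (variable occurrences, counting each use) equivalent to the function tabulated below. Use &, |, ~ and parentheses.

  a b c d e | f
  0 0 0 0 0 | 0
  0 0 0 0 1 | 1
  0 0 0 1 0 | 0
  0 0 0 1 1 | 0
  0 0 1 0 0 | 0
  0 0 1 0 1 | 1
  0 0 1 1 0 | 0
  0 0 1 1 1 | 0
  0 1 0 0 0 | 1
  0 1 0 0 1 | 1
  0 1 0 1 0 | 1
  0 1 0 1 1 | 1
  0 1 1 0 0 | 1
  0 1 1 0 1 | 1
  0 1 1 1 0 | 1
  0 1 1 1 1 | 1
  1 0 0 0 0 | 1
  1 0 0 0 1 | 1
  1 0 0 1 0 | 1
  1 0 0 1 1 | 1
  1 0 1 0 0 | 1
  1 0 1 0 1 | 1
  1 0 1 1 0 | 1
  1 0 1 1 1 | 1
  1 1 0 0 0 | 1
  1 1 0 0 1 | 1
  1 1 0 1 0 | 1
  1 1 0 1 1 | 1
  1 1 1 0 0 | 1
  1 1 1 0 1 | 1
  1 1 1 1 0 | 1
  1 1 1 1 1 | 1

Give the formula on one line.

  ~d = 11001100110011001100110011001100
  (~d & e) = 01000100010001000100010001000100
  ((~d & e) | b) = 01000100111111110100010011111111
  (((~d & e) | b) | a) = 01000100111111111111111111111111

(((~d & e) | b) | a)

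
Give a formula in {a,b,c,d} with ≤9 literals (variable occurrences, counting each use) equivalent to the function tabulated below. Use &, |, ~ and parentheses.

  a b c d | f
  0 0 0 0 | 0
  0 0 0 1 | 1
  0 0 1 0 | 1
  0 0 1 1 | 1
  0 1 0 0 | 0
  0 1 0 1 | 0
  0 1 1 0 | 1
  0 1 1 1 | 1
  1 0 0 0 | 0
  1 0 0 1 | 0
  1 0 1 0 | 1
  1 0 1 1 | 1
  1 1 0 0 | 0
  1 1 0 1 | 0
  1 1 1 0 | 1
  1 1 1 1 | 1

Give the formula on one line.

  ~b = 1111000011110000
  (d & ~b) = 0101000001010000
  ((d & ~b) | c) = 0111001101110011
  ~a = 1111111100000000
  (~a | b) = 1111111100001111
  ~d = 1010101010101010
  ((~a | b) | ~d) = 1111111110101111
  (((d & ~b) | c) & ((~a | b) | ~d)) = 0111001100100011
  ((((d & ~b) | c) & ((~a | b) | ~d)) & d) = 0101000100000001
  (((((d & ~b) | c) & ((~a | b) | ~d)) & d) | c) = 0111001100110011

(((((d & ~b) | c) & ((~a | b) | ~d)) & d) | c)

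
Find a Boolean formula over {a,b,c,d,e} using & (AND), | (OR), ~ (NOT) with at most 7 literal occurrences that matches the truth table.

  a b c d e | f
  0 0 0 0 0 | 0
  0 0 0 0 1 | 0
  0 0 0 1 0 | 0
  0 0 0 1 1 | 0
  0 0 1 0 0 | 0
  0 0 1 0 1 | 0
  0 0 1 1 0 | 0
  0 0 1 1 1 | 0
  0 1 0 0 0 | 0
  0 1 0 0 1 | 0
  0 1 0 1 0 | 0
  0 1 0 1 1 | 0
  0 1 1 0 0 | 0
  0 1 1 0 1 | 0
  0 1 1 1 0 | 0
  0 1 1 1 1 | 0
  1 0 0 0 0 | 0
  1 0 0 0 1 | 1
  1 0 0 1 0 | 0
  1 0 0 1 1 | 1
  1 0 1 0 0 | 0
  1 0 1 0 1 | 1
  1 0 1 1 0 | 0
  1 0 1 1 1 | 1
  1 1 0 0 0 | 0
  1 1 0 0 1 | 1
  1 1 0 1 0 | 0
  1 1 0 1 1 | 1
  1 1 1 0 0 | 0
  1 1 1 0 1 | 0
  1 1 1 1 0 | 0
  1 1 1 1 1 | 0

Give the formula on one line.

  (a & e) = 00000000000000000101010101010101
  ~c = 11110000111100001111000011110000
  ~b = 11111111000000001111111100000000
  (~c | ~b) = 11111111111100001111111111110000
  ((a & e) & (~c | ~b)) = 00000000000000000101010101010000

((a & e) & (~c | ~b))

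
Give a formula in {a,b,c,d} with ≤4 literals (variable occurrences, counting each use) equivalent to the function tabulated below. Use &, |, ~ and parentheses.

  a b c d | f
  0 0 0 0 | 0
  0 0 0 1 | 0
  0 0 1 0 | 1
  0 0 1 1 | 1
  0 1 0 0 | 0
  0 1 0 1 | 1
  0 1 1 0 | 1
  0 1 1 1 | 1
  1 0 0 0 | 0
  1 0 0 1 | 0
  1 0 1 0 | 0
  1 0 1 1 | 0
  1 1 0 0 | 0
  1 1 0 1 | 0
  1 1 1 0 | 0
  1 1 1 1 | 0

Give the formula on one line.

(~a & ((d & b) | c))

  ~a = 1111111100000000
  (d & b) = 0000010100000101
  ((d & b) | c) = 0011011100110111
  (~a & ((d & b) | c)) = 0011011100000000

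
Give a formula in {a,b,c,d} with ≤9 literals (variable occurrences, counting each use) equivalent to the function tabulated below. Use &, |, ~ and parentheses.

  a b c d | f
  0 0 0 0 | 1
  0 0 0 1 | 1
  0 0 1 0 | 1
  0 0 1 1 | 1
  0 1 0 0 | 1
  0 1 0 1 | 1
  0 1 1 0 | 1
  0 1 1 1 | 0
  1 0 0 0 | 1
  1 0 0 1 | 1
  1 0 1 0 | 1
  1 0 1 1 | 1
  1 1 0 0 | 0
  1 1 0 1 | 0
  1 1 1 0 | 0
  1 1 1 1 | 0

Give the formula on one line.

  ~b = 1111000011110000
  (d | a) = 0101010111111111
  (~b & (d | a)) = 0101000011110000
  ~c = 1100110011001100
  (d & ~c) = 0100010001000100
  ~d = 1010101010101010
  ((d & ~c) | ~d) = 1110111011101110
  ~a = 1111111100000000
  (((d & ~c) | ~d) & ~a) = 1110111000000000
  ((~b & (d | a)) | (((d & ~c) | ~d) & ~a)) = 1111111011110000

((~b & (d | a)) | (((d & ~c) | ~d) & ~a))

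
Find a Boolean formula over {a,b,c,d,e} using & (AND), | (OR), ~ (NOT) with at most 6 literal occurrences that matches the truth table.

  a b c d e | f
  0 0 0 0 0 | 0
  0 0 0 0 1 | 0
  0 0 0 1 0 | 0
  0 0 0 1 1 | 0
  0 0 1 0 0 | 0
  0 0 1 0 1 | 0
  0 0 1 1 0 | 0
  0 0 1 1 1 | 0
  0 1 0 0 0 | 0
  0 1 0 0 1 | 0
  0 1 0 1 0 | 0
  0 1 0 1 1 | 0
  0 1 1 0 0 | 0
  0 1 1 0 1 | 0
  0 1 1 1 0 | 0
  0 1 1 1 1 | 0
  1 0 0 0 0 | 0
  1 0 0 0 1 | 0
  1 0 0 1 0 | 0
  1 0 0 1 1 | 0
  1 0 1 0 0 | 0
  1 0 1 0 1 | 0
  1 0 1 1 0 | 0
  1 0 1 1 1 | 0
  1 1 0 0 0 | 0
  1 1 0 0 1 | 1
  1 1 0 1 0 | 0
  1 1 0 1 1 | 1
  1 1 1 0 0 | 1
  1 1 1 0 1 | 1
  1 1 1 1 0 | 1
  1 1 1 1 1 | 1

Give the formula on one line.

  ~b = 11111111000000001111111100000000
  (c | ~b) = 11111111000011111111111100001111
  (e | (c | ~b)) = 11111111010111111111111101011111
  ((e | (c | ~b)) & a) = 00000000000000001111111101011111
  (b & ((e | (c | ~b)) & a)) = 00000000000000000000000001011111

(b & ((e | (c | ~b)) & a))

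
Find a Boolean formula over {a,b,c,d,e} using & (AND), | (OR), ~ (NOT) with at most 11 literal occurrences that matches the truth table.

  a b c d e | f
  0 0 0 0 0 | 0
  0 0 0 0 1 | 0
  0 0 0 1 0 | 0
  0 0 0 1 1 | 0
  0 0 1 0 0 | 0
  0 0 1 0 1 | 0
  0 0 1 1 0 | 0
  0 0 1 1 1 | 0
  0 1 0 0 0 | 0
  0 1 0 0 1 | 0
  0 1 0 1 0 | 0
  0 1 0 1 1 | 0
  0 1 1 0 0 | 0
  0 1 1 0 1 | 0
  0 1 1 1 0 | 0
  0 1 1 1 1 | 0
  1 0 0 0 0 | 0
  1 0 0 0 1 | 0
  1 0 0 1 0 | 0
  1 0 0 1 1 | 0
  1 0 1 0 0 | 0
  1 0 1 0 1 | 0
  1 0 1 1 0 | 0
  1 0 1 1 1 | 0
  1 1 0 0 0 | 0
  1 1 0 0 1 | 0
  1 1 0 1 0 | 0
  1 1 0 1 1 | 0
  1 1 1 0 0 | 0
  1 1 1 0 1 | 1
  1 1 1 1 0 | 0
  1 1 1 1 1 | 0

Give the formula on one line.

(((b & ~d) & (d | e)) & ((~a | (~e | c)) & (a & e)))

  ~d = 11001100110011001100110011001100
  (b & ~d) = 00000000110011000000000011001100
  (d | e) = 01110111011101110111011101110111
  ((b & ~d) & (d | e)) = 00000000010001000000000001000100
  ~a = 11111111111111110000000000000000
  ~e = 10101010101010101010101010101010
  (~e | c) = 10101111101011111010111110101111
  (~a | (~e | c)) = 11111111111111111010111110101111
  (a & e) = 00000000000000000101010101010101
  ((~a | (~e | c)) & (a & e)) = 00000000000000000000010100000101
  (((b & ~d) & (d | e)) & ((~a | (~e | c)) & (a & e))) = 00000000000000000000000000000100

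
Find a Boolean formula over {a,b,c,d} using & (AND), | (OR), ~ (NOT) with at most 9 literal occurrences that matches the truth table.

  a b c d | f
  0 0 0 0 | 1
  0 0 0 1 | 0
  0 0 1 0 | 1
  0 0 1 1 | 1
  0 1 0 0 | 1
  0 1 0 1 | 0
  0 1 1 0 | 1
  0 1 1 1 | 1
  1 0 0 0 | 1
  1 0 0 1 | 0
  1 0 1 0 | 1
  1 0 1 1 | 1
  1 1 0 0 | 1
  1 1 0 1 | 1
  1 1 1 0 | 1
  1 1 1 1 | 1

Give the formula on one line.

((c | ((c & ~b) | ~d)) | (a & (c | b)))

  ~b = 1111000011110000
  (c & ~b) = 0011000000110000
  ~d = 1010101010101010
  ((c & ~b) | ~d) = 1011101010111010
  (c | ((c & ~b) | ~d)) = 1011101110111011
  (c | b) = 0011111100111111
  (a & (c | b)) = 0000000000111111
  ((c | ((c & ~b) | ~d)) | (a & (c | b))) = 1011101110111111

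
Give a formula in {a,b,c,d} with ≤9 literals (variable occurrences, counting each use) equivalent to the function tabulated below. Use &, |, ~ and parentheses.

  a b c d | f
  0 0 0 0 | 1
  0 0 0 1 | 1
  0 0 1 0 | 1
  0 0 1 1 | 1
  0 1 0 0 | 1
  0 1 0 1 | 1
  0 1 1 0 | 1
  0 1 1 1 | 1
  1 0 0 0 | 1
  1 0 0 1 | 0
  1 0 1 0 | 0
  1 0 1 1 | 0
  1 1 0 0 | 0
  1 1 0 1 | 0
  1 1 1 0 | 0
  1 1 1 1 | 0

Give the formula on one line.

  ~d = 1010101010101010
  (b & c) = 0000001100000011
  (~d | (b & c)) = 1010101110101011
  ~b = 1111000011110000
  ~a = 1111111100000000
  (~b | ~a) = 1111111111110000
  ~c = 1100110011001100
  ((~b | ~a) & ~c) = 1100110011000000
  ((~d | (b & c)) & ((~b | ~a) & ~c)) = 1000100010000000
  (((~d | (b & c)) & ((~b | ~a) & ~c)) | ~a) = 1111111110000000

(((~d | (b & c)) & ((~b | ~a) & ~c)) | ~a)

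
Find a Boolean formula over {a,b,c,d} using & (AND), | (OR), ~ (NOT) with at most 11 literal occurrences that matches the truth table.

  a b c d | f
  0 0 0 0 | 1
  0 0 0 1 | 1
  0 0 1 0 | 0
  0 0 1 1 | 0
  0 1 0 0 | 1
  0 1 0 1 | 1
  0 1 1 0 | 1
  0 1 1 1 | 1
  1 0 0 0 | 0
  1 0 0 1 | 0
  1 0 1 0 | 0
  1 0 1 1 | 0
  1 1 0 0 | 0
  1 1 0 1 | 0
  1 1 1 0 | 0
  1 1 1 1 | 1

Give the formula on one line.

  (b & c) = 0000001100000011
  ~a = 1111111100000000
  (c | ~a) = 1111111100110011
  (d & (c | ~a)) = 0101010100010001
  ((b & c) & (d & (c | ~a))) = 0000000100000001
  (((b & c) & (d & (c | ~a))) | ~a) = 1111111100000001
  ~c = 1100110011001100
  (~c | b) = 1100111111001111
  (a | (~c | b)) = 1100111111111111
  ((((b & c) & (d & (c | ~a))) | ~a) & (a | (~c | b))) = 1100111100000001

((((b & c) & (d & (c | ~a))) | ~a) & (a | (~c | b)))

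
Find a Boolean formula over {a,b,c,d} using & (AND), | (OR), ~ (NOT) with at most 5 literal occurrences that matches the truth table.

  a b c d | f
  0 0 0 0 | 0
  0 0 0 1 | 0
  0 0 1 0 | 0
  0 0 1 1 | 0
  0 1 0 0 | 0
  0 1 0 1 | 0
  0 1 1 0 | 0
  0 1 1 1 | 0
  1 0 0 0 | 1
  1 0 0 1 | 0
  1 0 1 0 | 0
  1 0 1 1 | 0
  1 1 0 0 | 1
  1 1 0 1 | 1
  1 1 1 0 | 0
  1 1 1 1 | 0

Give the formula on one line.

  ~c = 1100110011001100
  (a & ~c) = 0000000011001100
  ~d = 1010101010101010
  (b | ~d) = 1010111110101111
  ((a & ~c) & (b | ~d)) = 0000000010001100

((a & ~c) & (b | ~d))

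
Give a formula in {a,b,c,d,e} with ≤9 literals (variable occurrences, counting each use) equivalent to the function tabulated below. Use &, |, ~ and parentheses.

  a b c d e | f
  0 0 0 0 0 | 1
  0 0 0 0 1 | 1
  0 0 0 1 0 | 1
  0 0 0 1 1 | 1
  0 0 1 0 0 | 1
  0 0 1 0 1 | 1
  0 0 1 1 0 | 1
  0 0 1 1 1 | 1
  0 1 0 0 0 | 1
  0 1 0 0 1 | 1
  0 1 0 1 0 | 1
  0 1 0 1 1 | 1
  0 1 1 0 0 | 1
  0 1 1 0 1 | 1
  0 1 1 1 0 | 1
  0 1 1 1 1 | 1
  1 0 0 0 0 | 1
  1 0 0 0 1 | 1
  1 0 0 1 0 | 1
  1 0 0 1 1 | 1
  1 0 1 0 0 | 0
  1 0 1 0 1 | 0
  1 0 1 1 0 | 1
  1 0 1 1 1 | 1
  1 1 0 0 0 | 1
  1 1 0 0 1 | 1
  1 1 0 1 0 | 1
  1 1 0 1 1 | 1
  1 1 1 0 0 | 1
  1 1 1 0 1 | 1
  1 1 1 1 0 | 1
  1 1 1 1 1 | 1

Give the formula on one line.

(((b | ~c) | d) | ((~a | b) | ((a | ~e) & d)))

  ~c = 11110000111100001111000011110000
  (b | ~c) = 11110000111111111111000011111111
  ((b | ~c) | d) = 11110011111111111111001111111111
  ~a = 11111111111111110000000000000000
  (~a | b) = 11111111111111110000000011111111
  ~e = 10101010101010101010101010101010
  (a | ~e) = 10101010101010101111111111111111
  ((a | ~e) & d) = 00100010001000100011001100110011
  ((~a | b) | ((a | ~e) & d)) = 11111111111111110011001111111111
  (((b | ~c) | d) | ((~a | b) | ((a | ~e) & d))) = 11111111111111111111001111111111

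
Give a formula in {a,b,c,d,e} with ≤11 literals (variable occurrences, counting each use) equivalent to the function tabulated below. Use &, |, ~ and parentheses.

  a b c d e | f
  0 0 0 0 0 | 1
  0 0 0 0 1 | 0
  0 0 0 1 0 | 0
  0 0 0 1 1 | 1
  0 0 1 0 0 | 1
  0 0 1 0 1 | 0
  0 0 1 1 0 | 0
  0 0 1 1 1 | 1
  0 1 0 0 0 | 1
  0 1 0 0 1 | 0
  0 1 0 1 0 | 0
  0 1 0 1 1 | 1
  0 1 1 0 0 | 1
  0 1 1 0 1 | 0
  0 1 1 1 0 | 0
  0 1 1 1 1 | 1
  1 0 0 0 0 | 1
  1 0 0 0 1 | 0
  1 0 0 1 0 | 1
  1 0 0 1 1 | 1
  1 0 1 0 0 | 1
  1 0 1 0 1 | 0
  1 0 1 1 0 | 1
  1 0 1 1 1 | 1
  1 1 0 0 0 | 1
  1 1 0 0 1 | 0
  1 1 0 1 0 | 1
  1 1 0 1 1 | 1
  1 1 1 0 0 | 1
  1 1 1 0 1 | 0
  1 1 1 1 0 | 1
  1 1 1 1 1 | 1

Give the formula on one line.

  ~e = 10101010101010101010101010101010
  (d | ~e) = 10111011101110111011101110111011
  (d & e) = 00010001000100010001000100010001
  ~d = 11001100110011001100110011001100
  (a | ~d) = 11001100110011001111111111111111
  ((d & e) | (a | ~d)) = 11011101110111011111111111111111
  ~c = 11110000111100001111000011110000
  (~c | d) = 11110011111100111111001111110011
  ((~c | d) | ~e) = 11111011111110111111101111111011
  (((d & e) | (a | ~d)) & ((~c | d) | ~e)) = 11011001110110011111101111111011
  ((d | ~e) & (((d & e) | (a | ~d)) & ((~c | d) | ~e))) = 10011001100110011011101110111011

((d | ~e) & (((d & e) | (a | ~d)) & ((~c | d) | ~e)))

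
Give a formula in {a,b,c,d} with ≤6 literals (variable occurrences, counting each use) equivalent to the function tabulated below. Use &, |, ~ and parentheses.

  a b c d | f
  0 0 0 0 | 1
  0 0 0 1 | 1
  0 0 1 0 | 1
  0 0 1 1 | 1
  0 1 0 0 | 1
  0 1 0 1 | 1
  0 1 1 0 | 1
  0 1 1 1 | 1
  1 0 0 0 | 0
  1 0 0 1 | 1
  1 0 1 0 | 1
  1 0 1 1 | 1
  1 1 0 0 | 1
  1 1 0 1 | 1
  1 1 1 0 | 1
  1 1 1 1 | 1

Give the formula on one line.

  ~c = 1100110011001100
  (d & a) = 0000000001010101
  (~c & (d & a)) = 0000000001000100
  ~a = 1111111100000000
  (~a | c) = 1111111100110011
  (b | (~a | c)) = 1111111100111111
  ((~c & (d & a)) | (b | (~a | c))) = 1111111101111111

((~c & (d & a)) | (b | (~a | c)))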